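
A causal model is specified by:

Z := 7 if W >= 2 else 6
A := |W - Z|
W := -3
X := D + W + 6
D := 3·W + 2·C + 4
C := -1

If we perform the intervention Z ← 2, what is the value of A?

5

The intervention breaks the incoming arrows to Z: Z := 7 if W >= 2 else 6 no longer applies, and Z = 2.
A = |W - Z|  [with W=-3, Z=2]  = 5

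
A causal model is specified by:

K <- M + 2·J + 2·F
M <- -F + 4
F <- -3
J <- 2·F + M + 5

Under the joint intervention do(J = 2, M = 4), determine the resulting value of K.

2

The joint intervention fixes J = 2, M = 4, removing each variable's own equation.
K = M + 2·J + 2·F  [with M=4, J=2, F=-3]  = 2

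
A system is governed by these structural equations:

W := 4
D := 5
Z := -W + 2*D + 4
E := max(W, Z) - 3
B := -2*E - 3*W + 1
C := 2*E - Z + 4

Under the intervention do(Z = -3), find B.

-13

do(Z=-3) replaces the equation Z := -W + 2*D + 4 with the constant Z = -3.
E = max(W, Z) - 3  [with W=4, Z=-3]  = 1
B = -2*E - 3*W + 1  [with E=1, W=4]  = -13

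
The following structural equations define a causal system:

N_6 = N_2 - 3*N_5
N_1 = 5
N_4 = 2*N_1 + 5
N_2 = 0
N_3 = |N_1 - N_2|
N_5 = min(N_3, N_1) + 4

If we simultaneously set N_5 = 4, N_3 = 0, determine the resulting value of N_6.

-12

The joint intervention fixes N_5 = 4, N_3 = 0, removing each variable's own equation.
N_6 = N_2 - 3*N_5  [with N_2=0, N_5=4]  = -12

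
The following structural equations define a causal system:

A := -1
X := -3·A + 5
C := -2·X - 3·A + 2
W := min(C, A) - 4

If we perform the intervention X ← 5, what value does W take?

-9

Under do(X=5), the mechanism X := -3·A + 5 is discarded; X is fixed at 5.
C = -2·X - 3·A + 2  [with X=5, A=-1]  = -5
W = min(C, A) - 4  [with C=-5, A=-1]  = -9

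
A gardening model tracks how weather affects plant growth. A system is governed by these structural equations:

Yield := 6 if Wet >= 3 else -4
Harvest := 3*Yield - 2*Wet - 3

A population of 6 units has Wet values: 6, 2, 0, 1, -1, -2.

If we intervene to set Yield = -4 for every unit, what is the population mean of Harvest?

-17

The intervention sets Yield=-4 in all 6 units regardless of Wet. Recomputing Harvest per unit gives -27, -19, -15, -17, -13, -11; average -17.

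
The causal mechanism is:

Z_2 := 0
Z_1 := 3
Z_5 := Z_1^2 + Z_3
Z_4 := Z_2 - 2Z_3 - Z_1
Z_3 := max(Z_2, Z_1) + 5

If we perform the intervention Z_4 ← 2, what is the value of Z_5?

17

Intervening sets Z_4 = 2 and removes its equation (Z_4 := Z_2 - 2Z_3 - Z_1).
No directed path runs from Z_4 to Z_5, so Z_5 keeps its natural value.
Z_3 = max(Z_2, Z_1) + 5  [with Z_2=0, Z_1=3]  = 8
Z_5 = Z_1^2 + Z_3  [with Z_1=3, Z_3=8]  = 17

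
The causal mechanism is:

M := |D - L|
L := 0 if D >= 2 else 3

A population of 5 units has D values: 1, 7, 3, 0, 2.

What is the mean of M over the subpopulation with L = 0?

E[M|L=0] averages over only the 3 units with L=0 (D = 7, 3, 2): M = 7, 3, 2, mean 4.

4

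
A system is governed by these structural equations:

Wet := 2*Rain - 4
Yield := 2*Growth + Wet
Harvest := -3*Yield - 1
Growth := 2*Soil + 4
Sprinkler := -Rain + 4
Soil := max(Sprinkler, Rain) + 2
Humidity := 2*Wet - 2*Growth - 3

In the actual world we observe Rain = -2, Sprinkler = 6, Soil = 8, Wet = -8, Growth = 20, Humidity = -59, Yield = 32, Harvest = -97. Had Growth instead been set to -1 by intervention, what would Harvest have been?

29

do(Growth=-1) replaces the equation Growth := 2*Soil + 4 with the constant Growth = -1.
Wet = 2*Rain - 4  [with Rain=-2]  = -8
Yield = 2*Growth + Wet  [with Growth=-1, Wet=-8]  = -10
Harvest = -3*Yield - 1  [with Yield=-10]  = 29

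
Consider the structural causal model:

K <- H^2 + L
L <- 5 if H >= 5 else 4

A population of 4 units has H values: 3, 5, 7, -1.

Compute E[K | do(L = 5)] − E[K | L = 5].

The intervention sets L=5 in all 4 units regardless of H. Recomputing K per unit gives 14, 30, 54, 6; average 26.
Conditioning on L=5 selects the 2 unit(s) with H ∈ {5, 7}. Their K values: 30, 54. Mean = 42.
Difference = 26 − 42 = -16.

-16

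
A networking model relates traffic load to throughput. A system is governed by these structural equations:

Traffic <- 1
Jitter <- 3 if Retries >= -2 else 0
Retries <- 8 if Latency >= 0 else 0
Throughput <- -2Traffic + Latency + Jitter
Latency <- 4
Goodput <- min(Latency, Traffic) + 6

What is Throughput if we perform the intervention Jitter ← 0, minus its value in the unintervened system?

Intervening sets Jitter = 0 and removes its equation (Jitter <- 3 if Retries >= -2 else 0).
Throughput = -2Traffic + Latency + Jitter  [with Traffic=1, Latency=4, Jitter=0]  = 2
Without intervention: Retries = 8 if Latency >= 0 else 0  [with Latency=4]  = 8; Jitter = 3 if Retries >= -2 else 0  [with Retries=8]  = 3; Throughput = -2Traffic + Latency + Jitter  [with Traffic=1, Latency=4, Jitter=3]  = 5.
Change = 2 − 5 = -3.

-3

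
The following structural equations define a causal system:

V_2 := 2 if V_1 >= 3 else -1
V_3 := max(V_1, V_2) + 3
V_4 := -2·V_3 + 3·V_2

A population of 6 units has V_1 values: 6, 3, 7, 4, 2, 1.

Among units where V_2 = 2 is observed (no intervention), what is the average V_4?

Observing V_2=2 restricts to units where V_2's equation naturally yields 2: V_1 ∈ {6, 3, 7, 4}. In that subpopulation V_4 = -12, -6, -14, -8, mean -10.

-10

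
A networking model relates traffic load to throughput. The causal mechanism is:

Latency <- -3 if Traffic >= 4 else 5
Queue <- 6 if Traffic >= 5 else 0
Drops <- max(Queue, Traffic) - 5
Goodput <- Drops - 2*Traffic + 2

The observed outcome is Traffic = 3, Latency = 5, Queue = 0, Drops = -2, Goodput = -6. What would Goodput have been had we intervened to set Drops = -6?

-10

Intervening sets Drops = -6 and removes its equation (Drops <- max(Queue, Traffic) - 5).
Goodput = Drops - 2*Traffic + 2  [with Drops=-6, Traffic=3]  = -10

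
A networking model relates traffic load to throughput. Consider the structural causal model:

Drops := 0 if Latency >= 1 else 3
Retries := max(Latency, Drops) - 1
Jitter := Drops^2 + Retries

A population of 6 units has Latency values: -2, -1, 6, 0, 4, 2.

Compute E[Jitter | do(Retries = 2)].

6.5

The intervention sets Retries=2 in all 6 units regardless of Latency. Recomputing Jitter per unit gives 11, 11, 2, 11, 2, 2; average 6.5.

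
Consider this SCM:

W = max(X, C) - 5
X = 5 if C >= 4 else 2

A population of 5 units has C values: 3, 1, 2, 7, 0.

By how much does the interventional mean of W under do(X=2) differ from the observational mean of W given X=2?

0.95

Under do(X=2), X's equation is replaced by X=2 for every unit. Per-unit W: -2, -3, -3, 2, -3. Mean = -1.8.
Observing X=2 restricts to units where X's equation naturally yields 2: C ∈ {3, 1, 2, 0}. In that subpopulation W = -2, -3, -3, -3, mean -2.75.
Difference = -1.8 − (-2.75) = 0.95.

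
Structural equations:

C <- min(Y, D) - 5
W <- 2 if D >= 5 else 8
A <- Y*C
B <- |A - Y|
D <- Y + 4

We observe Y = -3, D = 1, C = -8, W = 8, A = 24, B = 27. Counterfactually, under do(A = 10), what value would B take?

13

The intervention breaks the incoming arrows to A: A <- Y*C no longer applies, and A = 10.
B = |A - Y|  [with A=10, Y=-3]  = 13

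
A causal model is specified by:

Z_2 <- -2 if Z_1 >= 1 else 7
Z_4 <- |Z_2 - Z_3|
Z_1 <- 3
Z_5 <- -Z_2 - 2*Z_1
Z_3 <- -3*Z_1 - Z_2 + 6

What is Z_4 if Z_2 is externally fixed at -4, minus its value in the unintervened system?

4

Under do(Z_2=-4), the mechanism Z_2 <- -2 if Z_1 >= 1 else 7 is discarded; Z_2 is fixed at -4.
Z_3 = -3*Z_1 - Z_2 + 6  [with Z_1=3, Z_2=-4]  = 1
Z_4 = |Z_2 - Z_3|  [with Z_2=-4, Z_3=1]  = 5
Without intervention: Z_2 = -2 if Z_1 >= 1 else 7  [with Z_1=3]  = -2; Z_3 = -3*Z_1 - Z_2 + 6  [with Z_1=3, Z_2=-2]  = -1; Z_4 = |Z_2 - Z_3|  [with Z_2=-2, Z_3=-1]  = 1.
Change = 5 − 1 = 4.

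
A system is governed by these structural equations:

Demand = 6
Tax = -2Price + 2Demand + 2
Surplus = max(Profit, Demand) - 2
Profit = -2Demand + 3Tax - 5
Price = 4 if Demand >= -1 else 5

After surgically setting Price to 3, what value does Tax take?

The intervention breaks the incoming arrows to Price: Price = 4 if Demand >= -1 else 5 no longer applies, and Price = 3.
Tax = -2Price + 2Demand + 2  [with Price=3, Demand=6]  = 8

8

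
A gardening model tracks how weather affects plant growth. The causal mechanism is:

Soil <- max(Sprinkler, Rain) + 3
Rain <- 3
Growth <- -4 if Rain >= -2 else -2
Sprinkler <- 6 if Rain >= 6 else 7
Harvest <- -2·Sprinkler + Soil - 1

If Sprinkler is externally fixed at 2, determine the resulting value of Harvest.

1

do(Sprinkler=2) replaces the equation Sprinkler <- 6 if Rain >= 6 else 7 with the constant Sprinkler = 2.
Soil = max(Sprinkler, Rain) + 3  [with Sprinkler=2, Rain=3]  = 6
Harvest = -2·Sprinkler + Soil - 1  [with Sprinkler=2, Soil=6]  = 1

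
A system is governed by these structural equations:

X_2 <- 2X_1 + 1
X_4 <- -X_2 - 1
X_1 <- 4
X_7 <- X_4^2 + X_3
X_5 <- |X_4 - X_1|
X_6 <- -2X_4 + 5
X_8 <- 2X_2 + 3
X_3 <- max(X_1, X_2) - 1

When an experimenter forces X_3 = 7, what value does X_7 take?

The intervention breaks the incoming arrows to X_3: X_3 <- max(X_1, X_2) - 1 no longer applies, and X_3 = 7.
X_2 = 2X_1 + 1  [with X_1=4]  = 9
X_4 = -X_2 - 1  [with X_2=9]  = -10
X_7 = X_4^2 + X_3  [with X_4=-10, X_3=7]  = 107

107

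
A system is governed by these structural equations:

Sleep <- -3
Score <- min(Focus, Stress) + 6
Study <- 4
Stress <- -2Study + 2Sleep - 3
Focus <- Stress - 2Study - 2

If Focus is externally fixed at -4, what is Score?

-11

Intervening sets Focus = -4 and removes its equation (Focus <- Stress - 2Study - 2).
Stress = -2Study + 2Sleep - 3  [with Study=4, Sleep=-3]  = -17
Score = min(Focus, Stress) + 6  [with Focus=-4, Stress=-17]  = -11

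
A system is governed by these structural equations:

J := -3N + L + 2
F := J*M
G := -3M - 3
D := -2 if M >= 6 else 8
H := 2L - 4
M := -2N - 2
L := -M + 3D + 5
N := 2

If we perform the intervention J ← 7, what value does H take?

Intervening sets J = 7 and removes its equation (J := -3N + L + 2).
H is not downstream of the intervention, so its value is determined by the original equations.
M = -2N - 2  [with N=2]  = -6
D = -2 if M >= 6 else 8  [with M=-6]  = 8
L = -M + 3D + 5  [with M=-6, D=8]  = 35
H = 2L - 4  [with L=35]  = 66

66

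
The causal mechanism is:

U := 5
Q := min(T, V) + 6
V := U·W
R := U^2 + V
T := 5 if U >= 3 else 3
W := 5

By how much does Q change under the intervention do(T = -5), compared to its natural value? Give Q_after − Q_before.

-10

The intervention breaks the incoming arrows to T: T := 5 if U >= 3 else 3 no longer applies, and T = -5.
V = U·W  [with U=5, W=5]  = 25
Q = min(T, V) + 6  [with T=-5, V=25]  = 1
Without intervention: V = U·W  [with U=5, W=5]  = 25; T = 5 if U >= 3 else 3  [with U=5]  = 5; Q = min(T, V) + 6  [with T=5, V=25]  = 11.
Change = 1 − 11 = -10.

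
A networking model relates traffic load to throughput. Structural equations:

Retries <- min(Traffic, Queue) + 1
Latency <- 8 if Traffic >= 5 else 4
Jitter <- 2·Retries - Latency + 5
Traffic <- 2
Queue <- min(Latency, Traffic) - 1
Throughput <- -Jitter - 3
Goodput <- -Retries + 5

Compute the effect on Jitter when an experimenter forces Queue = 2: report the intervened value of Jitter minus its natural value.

do(Queue=2) replaces the equation Queue <- min(Latency, Traffic) - 1 with the constant Queue = 2.
Latency = 8 if Traffic >= 5 else 4  [with Traffic=2]  = 4
Retries = min(Traffic, Queue) + 1  [with Traffic=2, Queue=2]  = 3
Jitter = 2·Retries - Latency + 5  [with Retries=3, Latency=4]  = 7
Without intervention: Latency = 8 if Traffic >= 5 else 4  [with Traffic=2]  = 4; Queue = min(Latency, Traffic) - 1  [with Latency=4, Traffic=2]  = 1; Retries = min(Traffic, Queue) + 1  [with Traffic=2, Queue=1]  = 2; Jitter = 2·Retries - Latency + 5  [with Retries=2, Latency=4]  = 5.
Change = 7 − 5 = 2.

2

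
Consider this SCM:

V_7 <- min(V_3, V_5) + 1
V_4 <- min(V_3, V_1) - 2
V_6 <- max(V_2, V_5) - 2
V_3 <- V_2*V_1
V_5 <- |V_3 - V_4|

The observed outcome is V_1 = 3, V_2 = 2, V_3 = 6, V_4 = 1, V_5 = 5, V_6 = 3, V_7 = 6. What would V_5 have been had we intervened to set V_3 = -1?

do(V_3=-1) replaces the equation V_3 <- V_2*V_1 with the constant V_3 = -1.
V_4 = min(V_3, V_1) - 2  [with V_3=-1, V_1=3]  = -3
V_5 = |V_3 - V_4|  [with V_3=-1, V_4=-3]  = 2

2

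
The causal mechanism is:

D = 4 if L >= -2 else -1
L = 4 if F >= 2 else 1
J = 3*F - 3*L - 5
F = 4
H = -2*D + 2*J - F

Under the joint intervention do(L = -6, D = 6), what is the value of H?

Setting L = -6, D = 6 by intervention discards those variables' equations.
J = 3*F - 3*L - 5  [with F=4, L=-6]  = 25
H = -2*D + 2*J - F  [with D=6, J=25, F=4]  = 34

34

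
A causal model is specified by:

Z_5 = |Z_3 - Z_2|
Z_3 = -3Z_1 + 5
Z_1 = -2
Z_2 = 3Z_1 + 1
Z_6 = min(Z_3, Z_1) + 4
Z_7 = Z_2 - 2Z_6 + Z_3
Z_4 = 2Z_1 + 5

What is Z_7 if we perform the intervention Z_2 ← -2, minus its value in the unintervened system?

3

Under do(Z_2=-2), the mechanism Z_2 = 3Z_1 + 1 is discarded; Z_2 is fixed at -2.
Z_3 = -3Z_1 + 5  [with Z_1=-2]  = 11
Z_6 = min(Z_3, Z_1) + 4  [with Z_3=11, Z_1=-2]  = 2
Z_7 = Z_2 - 2Z_6 + Z_3  [with Z_2=-2, Z_6=2, Z_3=11]  = 5
Without intervention: Z_2 = 3Z_1 + 1  [with Z_1=-2]  = -5; Z_3 = -3Z_1 + 5  [with Z_1=-2]  = 11; Z_6 = min(Z_3, Z_1) + 4  [with Z_3=11, Z_1=-2]  = 2; Z_7 = Z_2 - 2Z_6 + Z_3  [with Z_2=-5, Z_6=2, Z_3=11]  = 2.
Change = 5 − 2 = 3.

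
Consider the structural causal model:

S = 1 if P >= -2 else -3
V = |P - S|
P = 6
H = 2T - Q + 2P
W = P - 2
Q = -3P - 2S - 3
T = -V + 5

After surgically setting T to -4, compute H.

27

Intervening sets T = -4 and removes its equation (T = -V + 5).
S = 1 if P >= -2 else -3  [with P=6]  = 1
Q = -3P - 2S - 3  [with P=6, S=1]  = -23
H = 2T - Q + 2P  [with T=-4, Q=-23, P=6]  = 27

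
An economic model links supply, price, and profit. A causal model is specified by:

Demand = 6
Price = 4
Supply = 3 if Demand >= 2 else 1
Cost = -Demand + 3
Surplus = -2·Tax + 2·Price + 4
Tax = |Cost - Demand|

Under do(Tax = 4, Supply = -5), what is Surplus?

The joint intervention fixes Tax = 4, Supply = -5, removing each variable's own equation.
Surplus = -2·Tax + 2·Price + 4  [with Tax=4, Price=4]  = 4

4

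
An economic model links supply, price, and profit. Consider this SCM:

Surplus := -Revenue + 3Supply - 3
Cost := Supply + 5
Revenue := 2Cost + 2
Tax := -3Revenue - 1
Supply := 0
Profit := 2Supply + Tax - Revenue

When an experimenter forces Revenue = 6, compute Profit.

do(Revenue=6) replaces the equation Revenue := 2Cost + 2 with the constant Revenue = 6.
Tax = -3Revenue - 1  [with Revenue=6]  = -19
Profit = 2Supply + Tax - Revenue  [with Supply=0, Tax=-19, Revenue=6]  = -25

-25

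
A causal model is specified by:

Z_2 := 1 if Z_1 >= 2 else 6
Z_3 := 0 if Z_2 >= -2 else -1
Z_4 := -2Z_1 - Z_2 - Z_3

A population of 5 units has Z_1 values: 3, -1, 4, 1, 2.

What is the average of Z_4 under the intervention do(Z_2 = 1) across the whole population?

-4.6

Every unit gets Z_2=1 under the intervention. Z_4 values become -7, 1, -9, -3, -5; E[Z_4|do(Z_2=1)] = -4.6.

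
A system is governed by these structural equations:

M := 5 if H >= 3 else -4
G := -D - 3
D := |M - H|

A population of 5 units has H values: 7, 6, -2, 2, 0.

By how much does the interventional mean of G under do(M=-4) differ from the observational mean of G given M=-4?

-2.6

Under do(M=-4), M's equation is replaced by M=-4 for every unit. Per-unit G: -14, -13, -5, -9, -7. Mean = -9.6.
E[G|M=-4] averages over only the 3 units with M=-4 (H = -2, 2, 0): G = -5, -9, -7, mean -7.
Difference = -9.6 − (-7) = -2.6.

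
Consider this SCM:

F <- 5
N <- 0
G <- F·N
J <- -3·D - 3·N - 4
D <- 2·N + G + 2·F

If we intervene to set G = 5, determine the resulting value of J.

-49

do(G=5) replaces the equation G <- F·N with the constant G = 5.
D = 2·N + G + 2·F  [with N=0, G=5, F=5]  = 15
J = -3·D - 3·N - 4  [with D=15, N=0]  = -49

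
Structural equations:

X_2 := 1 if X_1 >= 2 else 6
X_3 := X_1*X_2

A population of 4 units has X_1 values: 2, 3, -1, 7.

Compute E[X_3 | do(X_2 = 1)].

do(X_2=1) breaks X_2's dependence on X_1. With X_2=1 fixed, X_3 across the units is 2, 3, -1, 7, mean 2.75.

2.75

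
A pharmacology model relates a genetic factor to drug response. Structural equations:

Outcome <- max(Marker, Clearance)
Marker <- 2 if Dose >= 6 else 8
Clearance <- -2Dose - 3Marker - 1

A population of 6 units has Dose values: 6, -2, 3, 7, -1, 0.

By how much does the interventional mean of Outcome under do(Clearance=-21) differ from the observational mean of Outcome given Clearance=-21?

Every unit gets Clearance=-21 under the intervention. Outcome values become 2, 8, 8, 2, 8, 8; E[Outcome|do(Clearance=-21)] = 6.
Observing Clearance=-21 restricts to units where Clearance's equation naturally yields -21: Dose ∈ {-2, 7}. In that subpopulation Outcome = 8, 2, mean 5.
Difference = 6 − 5 = 1.

1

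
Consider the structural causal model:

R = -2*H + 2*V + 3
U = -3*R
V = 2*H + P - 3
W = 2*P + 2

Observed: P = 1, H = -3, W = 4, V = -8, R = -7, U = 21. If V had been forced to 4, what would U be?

-51

Under do(V=4), the mechanism V = 2*H + P - 3 is discarded; V is fixed at 4.
R = -2*H + 2*V + 3  [with H=-3, V=4]  = 17
U = -3*R  [with R=17]  = -51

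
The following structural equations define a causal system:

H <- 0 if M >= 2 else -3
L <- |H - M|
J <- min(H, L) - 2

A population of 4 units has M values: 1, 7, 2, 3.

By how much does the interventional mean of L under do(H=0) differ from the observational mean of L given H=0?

-0.75

Under do(H=0), H's equation is replaced by H=0 for every unit. Per-unit L: 1, 7, 2, 3. Mean = 3.25.
Observing H=0 restricts to units where H's equation naturally yields 0: M ∈ {7, 2, 3}. In that subpopulation L = 7, 2, 3, mean 4.
Difference = 3.25 − 4 = -0.75.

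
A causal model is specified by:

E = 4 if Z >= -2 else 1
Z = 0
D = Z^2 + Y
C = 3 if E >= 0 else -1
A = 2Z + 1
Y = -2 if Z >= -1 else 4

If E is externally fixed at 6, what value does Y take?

-2

Under do(E=6), the mechanism E = 4 if Z >= -2 else 1 is discarded; E is fixed at 6.
Since Y is not a descendant of the intervened variable, it is unaffected.
Y = -2 if Z >= -1 else 4  [with Z=0]  = -2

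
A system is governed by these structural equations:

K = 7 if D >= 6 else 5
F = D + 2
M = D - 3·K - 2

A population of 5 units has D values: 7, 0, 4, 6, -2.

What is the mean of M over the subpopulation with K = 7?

E[M|K=7] averages over only the 2 units with K=7 (D = 7, 6): M = -16, -17, mean -16.5.

-16.5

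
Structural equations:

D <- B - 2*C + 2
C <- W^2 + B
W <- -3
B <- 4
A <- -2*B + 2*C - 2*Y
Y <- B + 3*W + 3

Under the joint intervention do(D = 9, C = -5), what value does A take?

Setting D = 9, C = -5 by intervention discards those variables' equations.
Y = B + 3*W + 3  [with B=4, W=-3]  = -2
A = -2*B + 2*C - 2*Y  [with B=4, C=-5, Y=-2]  = -14

-14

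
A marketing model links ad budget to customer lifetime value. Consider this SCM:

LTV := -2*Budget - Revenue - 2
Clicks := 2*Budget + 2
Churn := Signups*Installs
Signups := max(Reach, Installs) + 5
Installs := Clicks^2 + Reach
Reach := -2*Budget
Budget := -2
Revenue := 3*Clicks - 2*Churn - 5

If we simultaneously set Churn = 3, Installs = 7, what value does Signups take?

12

Setting Churn = 3, Installs = 7 by intervention discards those variables' equations.
Reach = -2*Budget  [with Budget=-2]  = 4
Signups = max(Reach, Installs) + 5  [with Reach=4, Installs=7]  = 12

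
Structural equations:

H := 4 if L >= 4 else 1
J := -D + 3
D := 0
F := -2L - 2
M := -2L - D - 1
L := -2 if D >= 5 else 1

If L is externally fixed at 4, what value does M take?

-9

do(L=4) replaces the equation L := -2 if D >= 5 else 1 with the constant L = 4.
M = -2L - D - 1  [with L=4, D=0]  = -9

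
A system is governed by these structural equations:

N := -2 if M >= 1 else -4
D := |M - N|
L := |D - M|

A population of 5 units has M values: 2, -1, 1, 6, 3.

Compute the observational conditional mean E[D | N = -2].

Conditioning on N=-2 selects the 4 unit(s) with M ∈ {2, 1, 6, 3}. Their D values: 4, 3, 8, 5. Mean = 5.

5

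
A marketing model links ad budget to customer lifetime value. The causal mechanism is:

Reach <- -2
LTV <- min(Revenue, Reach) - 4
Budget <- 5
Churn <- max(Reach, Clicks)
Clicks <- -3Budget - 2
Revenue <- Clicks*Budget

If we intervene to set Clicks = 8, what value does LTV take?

The intervention breaks the incoming arrows to Clicks: Clicks <- -3Budget - 2 no longer applies, and Clicks = 8.
Revenue = Clicks*Budget  [with Clicks=8, Budget=5]  = 40
LTV = min(Revenue, Reach) - 4  [with Revenue=40, Reach=-2]  = -6

-6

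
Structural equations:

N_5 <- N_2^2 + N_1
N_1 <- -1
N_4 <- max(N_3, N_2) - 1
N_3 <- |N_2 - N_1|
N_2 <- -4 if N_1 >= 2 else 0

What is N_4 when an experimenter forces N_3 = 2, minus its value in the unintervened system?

The intervention breaks the incoming arrows to N_3: N_3 <- |N_2 - N_1| no longer applies, and N_3 = 2.
N_2 = -4 if N_1 >= 2 else 0  [with N_1=-1]  = 0
N_4 = max(N_3, N_2) - 1  [with N_3=2, N_2=0]  = 1
Without intervention: N_2 = -4 if N_1 >= 2 else 0  [with N_1=-1]  = 0; N_3 = |N_2 - N_1|  [with N_2=0, N_1=-1]  = 1; N_4 = max(N_3, N_2) - 1  [with N_3=1, N_2=0]  = 0.
Change = 1 − 0 = 1.

1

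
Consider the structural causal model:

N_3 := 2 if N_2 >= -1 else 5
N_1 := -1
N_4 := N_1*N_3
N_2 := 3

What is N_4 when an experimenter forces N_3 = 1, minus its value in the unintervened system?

The intervention breaks the incoming arrows to N_3: N_3 := 2 if N_2 >= -1 else 5 no longer applies, and N_3 = 1.
N_4 = N_1*N_3  [with N_1=-1, N_3=1]  = -1
Without intervention: N_3 = 2 if N_2 >= -1 else 5  [with N_2=3]  = 2; N_4 = N_1*N_3  [with N_1=-1, N_3=2]  = -2.
Change = -1 − (-2) = 1.

1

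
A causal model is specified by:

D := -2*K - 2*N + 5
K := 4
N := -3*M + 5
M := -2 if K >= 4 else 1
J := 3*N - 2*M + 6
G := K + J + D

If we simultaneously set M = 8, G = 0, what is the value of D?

The joint intervention fixes M = 8, G = 0, removing each variable's own equation.
N = -3*M + 5  [with M=8]  = -19
D = -2*K - 2*N + 5  [with K=4, N=-19]  = 35

35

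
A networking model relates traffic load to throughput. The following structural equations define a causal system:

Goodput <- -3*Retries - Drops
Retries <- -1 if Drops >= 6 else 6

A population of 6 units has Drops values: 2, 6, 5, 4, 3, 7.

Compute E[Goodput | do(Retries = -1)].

-1.5

Every unit gets Retries=-1 under the intervention. Goodput values become 1, -3, -2, -1, 0, -4; E[Goodput|do(Retries=-1)] = -1.5.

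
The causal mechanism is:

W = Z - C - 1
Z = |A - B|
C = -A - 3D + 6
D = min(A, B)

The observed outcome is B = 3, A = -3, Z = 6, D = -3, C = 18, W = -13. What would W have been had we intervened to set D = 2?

2

Under do(D=2), the mechanism D = min(A, B) is discarded; D is fixed at 2.
Z = |A - B|  [with A=-3, B=3]  = 6
C = -A - 3D + 6  [with A=-3, D=2]  = 3
W = Z - C - 1  [with Z=6, C=3]  = 2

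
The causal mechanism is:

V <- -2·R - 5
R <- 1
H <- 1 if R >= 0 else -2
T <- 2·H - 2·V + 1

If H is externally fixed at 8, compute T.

The intervention breaks the incoming arrows to H: H <- 1 if R >= 0 else -2 no longer applies, and H = 8.
V = -2·R - 5  [with R=1]  = -7
T = 2·H - 2·V + 1  [with H=8, V=-7]  = 31

31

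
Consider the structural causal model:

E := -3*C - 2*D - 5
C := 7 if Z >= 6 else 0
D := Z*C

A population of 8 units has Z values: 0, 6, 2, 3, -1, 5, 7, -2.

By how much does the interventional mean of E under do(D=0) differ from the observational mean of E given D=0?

Every unit gets D=0 under the intervention. E values become -5, -26, -5, -5, -5, -5, -26, -5; E[E|do(D=0)] = -10.25.
Observing D=0 restricts to units where D's equation naturally yields 0: Z ∈ {0, 2, 3, -1, 5, -2}. In that subpopulation E = -5, -5, -5, -5, -5, -5, mean -5.
Difference = -10.25 − (-5) = -5.25.

-5.25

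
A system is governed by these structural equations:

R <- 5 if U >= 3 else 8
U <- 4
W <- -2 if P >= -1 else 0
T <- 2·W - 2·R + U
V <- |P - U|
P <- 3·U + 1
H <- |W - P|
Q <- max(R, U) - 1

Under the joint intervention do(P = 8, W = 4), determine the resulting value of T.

Setting P = 8, W = 4 by intervention discards those variables' equations.
R = 5 if U >= 3 else 8  [with U=4]  = 5
T = 2·W - 2·R + U  [with W=4, R=5, U=4]  = 2

2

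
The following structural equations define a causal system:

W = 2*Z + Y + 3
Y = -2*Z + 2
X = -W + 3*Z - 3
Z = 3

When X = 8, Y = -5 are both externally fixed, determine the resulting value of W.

4

Setting X = 8, Y = -5 by intervention discards those variables' equations.
W = 2*Z + Y + 3  [with Z=3, Y=-5]  = 4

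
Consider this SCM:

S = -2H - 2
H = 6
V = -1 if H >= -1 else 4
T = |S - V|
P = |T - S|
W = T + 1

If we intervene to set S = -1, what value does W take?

1

do(S=-1) replaces the equation S = -2H - 2 with the constant S = -1.
V = -1 if H >= -1 else 4  [with H=6]  = -1
T = |S - V|  [with S=-1, V=-1]  = 0
W = T + 1  [with T=0]  = 1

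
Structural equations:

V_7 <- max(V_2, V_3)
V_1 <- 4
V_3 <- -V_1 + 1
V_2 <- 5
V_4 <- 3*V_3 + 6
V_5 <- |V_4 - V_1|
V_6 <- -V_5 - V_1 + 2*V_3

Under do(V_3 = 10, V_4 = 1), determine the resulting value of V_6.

Setting V_3 = 10, V_4 = 1 by intervention discards those variables' equations.
V_5 = |V_4 - V_1|  [with V_4=1, V_1=4]  = 3
V_6 = -V_5 - V_1 + 2*V_3  [with V_5=3, V_1=4, V_3=10]  = 13

13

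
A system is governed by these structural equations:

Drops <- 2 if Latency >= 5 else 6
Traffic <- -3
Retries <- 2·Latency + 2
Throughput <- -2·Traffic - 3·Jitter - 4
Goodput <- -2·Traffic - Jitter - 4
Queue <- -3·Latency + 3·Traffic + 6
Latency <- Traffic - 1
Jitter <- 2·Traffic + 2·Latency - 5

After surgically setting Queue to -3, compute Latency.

-4

Under do(Queue=-3), the mechanism Queue <- -3·Latency + 3·Traffic + 6 is discarded; Queue is fixed at -3.
Since Latency is not a descendant of the intervened variable, it is unaffected.
Latency = Traffic - 1  [with Traffic=-3]  = -4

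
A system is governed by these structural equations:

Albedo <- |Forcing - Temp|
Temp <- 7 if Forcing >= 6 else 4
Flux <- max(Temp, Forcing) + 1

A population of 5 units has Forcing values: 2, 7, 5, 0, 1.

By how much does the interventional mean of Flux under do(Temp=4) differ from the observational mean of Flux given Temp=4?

do(Temp=4) breaks Temp's dependence on Forcing. With Temp=4 fixed, Flux across the units is 5, 8, 6, 5, 5, mean 5.8.
E[Flux|Temp=4] averages over only the 4 units with Temp=4 (Forcing = 2, 5, 0, 1): Flux = 5, 6, 5, 5, mean 5.25.
Difference = 5.8 − 5.25 = 0.55.

0.55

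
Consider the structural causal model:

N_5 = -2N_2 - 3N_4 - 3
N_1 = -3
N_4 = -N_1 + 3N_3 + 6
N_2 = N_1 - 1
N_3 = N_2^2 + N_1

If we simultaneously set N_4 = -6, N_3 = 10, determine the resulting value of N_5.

The joint intervention fixes N_4 = -6, N_3 = 10, removing each variable's own equation.
N_2 = N_1 - 1  [with N_1=-3]  = -4
N_5 = -2N_2 - 3N_4 - 3  [with N_2=-4, N_4=-6]  = 23

23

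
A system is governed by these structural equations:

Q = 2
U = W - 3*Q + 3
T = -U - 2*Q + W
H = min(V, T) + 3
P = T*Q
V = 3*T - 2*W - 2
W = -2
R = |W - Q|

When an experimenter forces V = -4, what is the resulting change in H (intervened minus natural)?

-3

do(V=-4) replaces the equation V = 3*T - 2*W - 2 with the constant V = -4.
U = W - 3*Q + 3  [with W=-2, Q=2]  = -5
T = -U - 2*Q + W  [with U=-5, Q=2, W=-2]  = -1
H = min(V, T) + 3  [with V=-4, T=-1]  = -1
Without intervention: U = W - 3*Q + 3  [with W=-2, Q=2]  = -5; T = -U - 2*Q + W  [with U=-5, Q=2, W=-2]  = -1; V = 3*T - 2*W - 2  [with T=-1, W=-2]  = -1; H = min(V, T) + 3  [with V=-1, T=-1]  = 2.
Change = -1 − 2 = -3.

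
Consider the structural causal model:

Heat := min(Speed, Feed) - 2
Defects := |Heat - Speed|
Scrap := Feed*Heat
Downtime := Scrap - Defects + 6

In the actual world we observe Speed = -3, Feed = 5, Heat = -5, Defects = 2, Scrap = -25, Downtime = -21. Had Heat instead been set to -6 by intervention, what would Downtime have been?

-27

The intervention breaks the incoming arrows to Heat: Heat := min(Speed, Feed) - 2 no longer applies, and Heat = -6.
Defects = |Heat - Speed|  [with Heat=-6, Speed=-3]  = 3
Scrap = Feed*Heat  [with Feed=5, Heat=-6]  = -30
Downtime = Scrap - Defects + 6  [with Scrap=-30, Defects=3]  = -27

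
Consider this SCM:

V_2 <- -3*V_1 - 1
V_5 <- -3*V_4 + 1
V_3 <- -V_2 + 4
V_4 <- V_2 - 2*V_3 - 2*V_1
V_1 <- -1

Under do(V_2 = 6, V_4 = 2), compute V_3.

The joint intervention fixes V_2 = 6, V_4 = 2, removing each variable's own equation.
V_3 = -V_2 + 4  [with V_2=6]  = -2

-2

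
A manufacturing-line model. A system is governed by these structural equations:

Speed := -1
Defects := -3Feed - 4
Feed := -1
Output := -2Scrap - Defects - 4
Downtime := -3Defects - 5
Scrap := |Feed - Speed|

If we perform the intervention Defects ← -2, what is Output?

do(Defects=-2) replaces the equation Defects := -3Feed - 4 with the constant Defects = -2.
Scrap = |Feed - Speed|  [with Feed=-1, Speed=-1]  = 0
Output = -2Scrap - Defects - 4  [with Scrap=0, Defects=-2]  = -2

-2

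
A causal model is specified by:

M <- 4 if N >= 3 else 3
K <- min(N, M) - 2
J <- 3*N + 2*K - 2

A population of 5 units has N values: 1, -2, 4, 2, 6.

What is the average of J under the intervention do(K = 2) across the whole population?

The intervention sets K=2 in all 5 units regardless of N. Recomputing J per unit gives 5, -4, 14, 8, 20; average 8.6.

8.6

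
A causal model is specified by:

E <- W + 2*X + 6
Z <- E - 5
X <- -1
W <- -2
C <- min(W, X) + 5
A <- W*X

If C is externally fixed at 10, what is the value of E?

do(C=10) replaces the equation C <- min(W, X) + 5 with the constant C = 10.
No directed path runs from C to E, so E keeps its natural value.
E = W + 2*X + 6  [with W=-2, X=-1]  = 2

2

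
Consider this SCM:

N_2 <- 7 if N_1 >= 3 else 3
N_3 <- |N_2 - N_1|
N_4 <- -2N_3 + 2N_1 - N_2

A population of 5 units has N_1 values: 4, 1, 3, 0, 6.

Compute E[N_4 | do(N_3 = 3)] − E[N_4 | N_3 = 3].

1.2

The intervention sets N_3=3 in all 5 units regardless of N_1. Recomputing N_4 per unit gives -5, -7, -7, -9, -1; average -5.8.
Conditioning on N_3=3 selects the 2 unit(s) with N_1 ∈ {4, 0}. Their N_4 values: -5, -9. Mean = -7.
Difference = -5.8 − (-7) = 1.2.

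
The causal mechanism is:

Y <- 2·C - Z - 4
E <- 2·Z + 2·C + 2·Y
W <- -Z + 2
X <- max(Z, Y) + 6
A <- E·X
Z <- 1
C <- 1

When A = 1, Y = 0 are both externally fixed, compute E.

4

Under do(A = 1, Y = 0), each intervened variable's structural equation is replaced by its fixed value.
E = 2·Z + 2·C + 2·Y  [with Z=1, C=1, Y=0]  = 4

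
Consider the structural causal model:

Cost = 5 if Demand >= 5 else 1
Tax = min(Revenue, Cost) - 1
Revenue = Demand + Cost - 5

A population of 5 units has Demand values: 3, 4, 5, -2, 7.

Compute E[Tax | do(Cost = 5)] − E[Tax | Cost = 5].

-2

The intervention sets Cost=5 in all 5 units regardless of Demand. Recomputing Tax per unit gives 2, 3, 4, -3, 4; average 2.
Conditioning on Cost=5 selects the 2 unit(s) with Demand ∈ {5, 7}. Their Tax values: 4, 4. Mean = 4.
Difference = 2 − 4 = -2.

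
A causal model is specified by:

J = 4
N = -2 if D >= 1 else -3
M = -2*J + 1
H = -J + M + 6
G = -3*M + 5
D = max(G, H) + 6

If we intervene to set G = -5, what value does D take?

do(G=-5) replaces the equation G = -3*M + 5 with the constant G = -5.
M = -2*J + 1  [with J=4]  = -7
H = -J + M + 6  [with J=4, M=-7]  = -5
D = max(G, H) + 6  [with G=-5, H=-5]  = 1

1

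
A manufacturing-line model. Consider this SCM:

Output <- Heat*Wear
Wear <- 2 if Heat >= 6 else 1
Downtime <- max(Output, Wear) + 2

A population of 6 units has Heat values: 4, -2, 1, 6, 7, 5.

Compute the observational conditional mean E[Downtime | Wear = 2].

15

Conditioning on Wear=2 selects the 2 unit(s) with Heat ∈ {6, 7}. Their Downtime values: 14, 16. Mean = 15.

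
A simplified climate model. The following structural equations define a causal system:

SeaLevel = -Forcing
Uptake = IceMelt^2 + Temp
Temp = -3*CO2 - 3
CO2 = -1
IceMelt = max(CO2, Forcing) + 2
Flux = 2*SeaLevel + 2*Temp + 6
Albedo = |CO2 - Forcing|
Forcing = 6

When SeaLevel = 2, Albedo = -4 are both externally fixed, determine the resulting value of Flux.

10

Setting SeaLevel = 2, Albedo = -4 by intervention discards those variables' equations.
Temp = -3*CO2 - 3  [with CO2=-1]  = 0
Flux = 2*SeaLevel + 2*Temp + 6  [with SeaLevel=2, Temp=0]  = 10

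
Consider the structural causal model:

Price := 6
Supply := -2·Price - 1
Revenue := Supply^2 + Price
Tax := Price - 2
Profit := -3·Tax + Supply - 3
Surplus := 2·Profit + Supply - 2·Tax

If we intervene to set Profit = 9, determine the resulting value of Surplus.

-3

The intervention breaks the incoming arrows to Profit: Profit := -3·Tax + Supply - 3 no longer applies, and Profit = 9.
Supply = -2·Price - 1  [with Price=6]  = -13
Tax = Price - 2  [with Price=6]  = 4
Surplus = 2·Profit + Supply - 2·Tax  [with Profit=9, Supply=-13, Tax=4]  = -3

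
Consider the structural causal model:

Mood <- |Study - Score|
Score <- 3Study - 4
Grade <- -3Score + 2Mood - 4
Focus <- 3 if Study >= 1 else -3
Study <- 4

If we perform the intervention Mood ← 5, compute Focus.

The intervention breaks the incoming arrows to Mood: Mood <- |Study - Score| no longer applies, and Mood = 5.
Since Focus is not a descendant of the intervened variable, it is unaffected.
Focus = 3 if Study >= 1 else -3  [with Study=4]  = 3

3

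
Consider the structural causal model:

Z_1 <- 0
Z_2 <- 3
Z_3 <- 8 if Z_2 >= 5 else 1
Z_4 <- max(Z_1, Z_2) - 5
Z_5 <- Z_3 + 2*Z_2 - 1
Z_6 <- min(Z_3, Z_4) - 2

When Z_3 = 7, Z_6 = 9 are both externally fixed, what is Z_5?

The joint intervention fixes Z_3 = 7, Z_6 = 9, removing each variable's own equation.
Z_5 = Z_3 + 2*Z_2 - 1  [with Z_3=7, Z_2=3]  = 12

12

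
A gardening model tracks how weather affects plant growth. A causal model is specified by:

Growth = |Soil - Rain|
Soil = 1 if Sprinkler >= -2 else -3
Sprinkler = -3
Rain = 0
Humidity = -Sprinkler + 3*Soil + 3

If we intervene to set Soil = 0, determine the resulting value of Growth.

0

The intervention breaks the incoming arrows to Soil: Soil = 1 if Sprinkler >= -2 else -3 no longer applies, and Soil = 0.
Growth = |Soil - Rain|  [with Soil=0, Rain=0]  = 0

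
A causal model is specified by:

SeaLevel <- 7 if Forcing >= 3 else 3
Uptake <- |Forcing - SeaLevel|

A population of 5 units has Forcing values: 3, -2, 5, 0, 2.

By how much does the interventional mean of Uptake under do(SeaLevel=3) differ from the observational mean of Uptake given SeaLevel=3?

Every unit gets SeaLevel=3 under the intervention. Uptake values become 0, 5, 2, 3, 1; E[Uptake|do(SeaLevel=3)] = 2.2.
Conditioning on SeaLevel=3 selects the 3 unit(s) with Forcing ∈ {-2, 0, 2}. Their Uptake values: 5, 3, 1. Mean = 3.
Difference = 2.2 − 3 = -0.8.

-0.8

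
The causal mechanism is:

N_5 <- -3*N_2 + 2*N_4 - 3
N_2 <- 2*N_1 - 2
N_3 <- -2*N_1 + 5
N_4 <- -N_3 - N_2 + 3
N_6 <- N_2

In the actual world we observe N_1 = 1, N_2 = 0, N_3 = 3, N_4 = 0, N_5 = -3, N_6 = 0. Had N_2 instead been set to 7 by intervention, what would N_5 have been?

-38

do(N_2=7) replaces the equation N_2 <- 2*N_1 - 2 with the constant N_2 = 7.
N_3 = -2*N_1 + 5  [with N_1=1]  = 3
N_4 = -N_3 - N_2 + 3  [with N_3=3, N_2=7]  = -7
N_5 = -3*N_2 + 2*N_4 - 3  [with N_2=7, N_4=-7]  = -38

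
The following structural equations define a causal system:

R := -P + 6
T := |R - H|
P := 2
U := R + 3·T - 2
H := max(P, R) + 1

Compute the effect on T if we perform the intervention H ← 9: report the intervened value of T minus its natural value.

The intervention breaks the incoming arrows to H: H := max(P, R) + 1 no longer applies, and H = 9.
R = -P + 6  [with P=2]  = 4
T = |R - H|  [with R=4, H=9]  = 5
Without intervention: R = -P + 6  [with P=2]  = 4; H = max(P, R) + 1  [with P=2, R=4]  = 5; T = |R - H|  [with R=4, H=5]  = 1.
Change = 5 − 1 = 4.

4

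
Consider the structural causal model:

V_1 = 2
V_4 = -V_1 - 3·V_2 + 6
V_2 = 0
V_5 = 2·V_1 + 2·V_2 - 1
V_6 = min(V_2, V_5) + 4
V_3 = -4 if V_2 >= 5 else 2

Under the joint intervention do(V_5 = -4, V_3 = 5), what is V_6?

0

The joint intervention fixes V_5 = -4, V_3 = 5, removing each variable's own equation.
V_6 = min(V_2, V_5) + 4  [with V_2=0, V_5=-4]  = 0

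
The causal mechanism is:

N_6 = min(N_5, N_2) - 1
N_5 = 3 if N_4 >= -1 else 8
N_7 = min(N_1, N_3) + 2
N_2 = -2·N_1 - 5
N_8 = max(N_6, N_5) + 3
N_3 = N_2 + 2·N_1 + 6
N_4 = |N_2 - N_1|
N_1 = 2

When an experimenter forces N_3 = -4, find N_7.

The intervention breaks the incoming arrows to N_3: N_3 = N_2 + 2·N_1 + 6 no longer applies, and N_3 = -4.
N_7 = min(N_1, N_3) + 2  [with N_1=2, N_3=-4]  = -2

-2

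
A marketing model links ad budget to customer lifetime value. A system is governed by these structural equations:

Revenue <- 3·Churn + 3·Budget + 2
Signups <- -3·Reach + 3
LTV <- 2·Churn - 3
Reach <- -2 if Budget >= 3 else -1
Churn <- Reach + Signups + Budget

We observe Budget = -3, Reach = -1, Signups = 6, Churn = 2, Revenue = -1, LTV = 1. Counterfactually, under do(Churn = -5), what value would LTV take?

-13

Under do(Churn=-5), the mechanism Churn <- Reach + Signups + Budget is discarded; Churn is fixed at -5.
LTV = 2·Churn - 3  [with Churn=-5]  = -13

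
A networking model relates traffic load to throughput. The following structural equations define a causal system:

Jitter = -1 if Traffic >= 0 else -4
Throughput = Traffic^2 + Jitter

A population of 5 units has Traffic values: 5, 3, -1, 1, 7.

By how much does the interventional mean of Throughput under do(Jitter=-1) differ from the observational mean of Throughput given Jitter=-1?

-4

Every unit gets Jitter=-1 under the intervention. Throughput values become 24, 8, 0, 0, 48; E[Throughput|do(Jitter=-1)] = 16.
Conditioning on Jitter=-1 selects the 4 unit(s) with Traffic ∈ {5, 3, 1, 7}. Their Throughput values: 24, 8, 0, 48. Mean = 20.
Difference = 16 − 20 = -4.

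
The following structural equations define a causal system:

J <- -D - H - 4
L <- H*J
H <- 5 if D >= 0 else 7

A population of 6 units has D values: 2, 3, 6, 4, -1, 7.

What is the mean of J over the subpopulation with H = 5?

E[J|H=5] averages over only the 5 units with H=5 (D = 2, 3, 6, 4, 7): J = -11, -12, -15, -13, -16, mean -13.4.

-13.4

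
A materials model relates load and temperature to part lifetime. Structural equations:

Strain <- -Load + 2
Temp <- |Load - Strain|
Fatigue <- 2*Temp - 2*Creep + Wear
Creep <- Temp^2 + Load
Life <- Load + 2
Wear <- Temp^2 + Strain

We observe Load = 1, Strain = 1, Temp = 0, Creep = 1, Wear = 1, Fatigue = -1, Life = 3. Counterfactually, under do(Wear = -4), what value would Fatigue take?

-6

The intervention breaks the incoming arrows to Wear: Wear <- Temp^2 + Strain no longer applies, and Wear = -4.
Strain = -Load + 2  [with Load=1]  = 1
Temp = |Load - Strain|  [with Load=1, Strain=1]  = 0
Creep = Temp^2 + Load  [with Temp=0, Load=1]  = 1
Fatigue = 2*Temp - 2*Creep + Wear  [with Temp=0, Creep=1, Wear=-4]  = -6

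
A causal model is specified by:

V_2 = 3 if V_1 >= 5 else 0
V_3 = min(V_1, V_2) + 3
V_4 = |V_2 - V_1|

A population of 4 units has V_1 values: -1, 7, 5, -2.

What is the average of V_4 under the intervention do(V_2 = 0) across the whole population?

Every unit gets V_2=0 under the intervention. V_4 values become 1, 7, 5, 2; E[V_4|do(V_2=0)] = 3.75.

3.75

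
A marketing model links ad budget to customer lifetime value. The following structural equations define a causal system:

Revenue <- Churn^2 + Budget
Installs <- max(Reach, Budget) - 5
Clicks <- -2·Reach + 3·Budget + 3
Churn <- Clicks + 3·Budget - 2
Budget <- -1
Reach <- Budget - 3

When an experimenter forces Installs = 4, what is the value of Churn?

3

Intervening sets Installs = 4 and removes its equation (Installs <- max(Reach, Budget) - 5).
No directed path runs from Installs to Churn, so Churn keeps its natural value.
Reach = Budget - 3  [with Budget=-1]  = -4
Clicks = -2·Reach + 3·Budget + 3  [with Reach=-4, Budget=-1]  = 8
Churn = Clicks + 3·Budget - 2  [with Clicks=8, Budget=-1]  = 3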